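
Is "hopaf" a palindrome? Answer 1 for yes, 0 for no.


Input: hopaf
Reversed: fapoh
  Compare pos 0 ('h') with pos 4 ('f'): MISMATCH
  Compare pos 1 ('o') with pos 3 ('a'): MISMATCH
Result: not a palindrome

0


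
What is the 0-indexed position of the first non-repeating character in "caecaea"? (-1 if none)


Input: caecaea
Character frequencies:
  'a': 3
  'c': 2
  'e': 2
Scanning left to right for freq == 1:
  Position 0 ('c'): freq=2, skip
  Position 1 ('a'): freq=3, skip
  Position 2 ('e'): freq=2, skip
  Position 3 ('c'): freq=2, skip
  Position 4 ('a'): freq=3, skip
  Position 5 ('e'): freq=2, skip
  Position 6 ('a'): freq=3, skip
  No unique character found => answer = -1

-1


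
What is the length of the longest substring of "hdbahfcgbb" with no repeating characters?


Input: "hdbahfcgbb"
Sliding window (track last position of each char):
  Position 0 ('h'): window [0,0] length 1 -- new best
  Position 1 ('d'): window [0,1] length 2 -- new best
  Position 2 ('b'): window [0,2] length 3 -- new best
  Position 3 ('a'): window [0,3] length 4 -- new best
  Position 4 ('h'): repeat (last at 0), move window start to 1
  Position 4 ('h'): window [1,4] length 4
  Position 5 ('f'): window [1,5] length 5 -- new best
  Position 6 ('c'): window [1,6] length 6 -- new best
  Position 7 ('g'): window [1,7] length 7 -- new best
  Position 8 ('b'): repeat (last at 2), move window start to 3
  Position 8 ('b'): window [3,8] length 6
  Position 9 ('b'): repeat (last at 8), move window start to 9
  Position 9 ('b'): window [9,9] length 1
Longest substring with no repeats: "dbahfcg" with length 7

7


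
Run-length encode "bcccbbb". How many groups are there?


Input: bcccbbb
Scanning for consecutive runs:
  Group 1: 'b' x 1 (positions 0-0)
  Group 2: 'c' x 3 (positions 1-3)
  Group 3: 'b' x 3 (positions 4-6)
Total groups: 3

3


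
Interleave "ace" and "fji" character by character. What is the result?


Interleaving "ace" and "fji":
  Position 0: 'a' from first, 'f' from second => "af"
  Position 1: 'c' from first, 'j' from second => "cj"
  Position 2: 'e' from first, 'i' from second => "ei"
Result: afcjei

afcjei


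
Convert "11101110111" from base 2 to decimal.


Input: "11101110111" in base 2
Positional expansion:
  Digit '1' (value 1) x 2^10 = 1024
  Digit '1' (value 1) x 2^9 = 512
  Digit '1' (value 1) x 2^8 = 256
  Digit '0' (value 0) x 2^7 = 0
  Digit '1' (value 1) x 2^6 = 64
  Digit '1' (value 1) x 2^5 = 32
  Digit '1' (value 1) x 2^4 = 16
  Digit '0' (value 0) x 2^3 = 0
  Digit '1' (value 1) x 2^2 = 4
  Digit '1' (value 1) x 2^1 = 2
  Digit '1' (value 1) x 2^0 = 1
Sum = 1911

1911


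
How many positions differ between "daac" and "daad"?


Comparing "daac" and "daad" position by position:
  Position 0: 'd' vs 'd' => same
  Position 1: 'a' vs 'a' => same
  Position 2: 'a' vs 'a' => same
  Position 3: 'c' vs 'd' => DIFFER
Positions that differ: 1

1


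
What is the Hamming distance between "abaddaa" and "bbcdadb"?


Comparing "abaddaa" and "bbcdadb" position by position:
  Position 0: 'a' vs 'b' => differ
  Position 1: 'b' vs 'b' => same
  Position 2: 'a' vs 'c' => differ
  Position 3: 'd' vs 'd' => same
  Position 4: 'd' vs 'a' => differ
  Position 5: 'a' vs 'd' => differ
  Position 6: 'a' vs 'b' => differ
Total differences (Hamming distance): 5

5


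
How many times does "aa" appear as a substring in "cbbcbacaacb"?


Searching for "aa" in "cbbcbacaacb"
Scanning each position:
  Position 0: "cb" => no
  Position 1: "bb" => no
  Position 2: "bc" => no
  Position 3: "cb" => no
  Position 4: "ba" => no
  Position 5: "ac" => no
  Position 6: "ca" => no
  Position 7: "aa" => MATCH
  Position 8: "ac" => no
  Position 9: "cb" => no
Total occurrences: 1

1


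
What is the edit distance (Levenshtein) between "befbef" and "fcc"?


Computing edit distance: "befbef" -> "fcc"
DP table:
           f    c    c
      0    1    2    3
  b   1    1    2    3
  e   2    2    2    3
  f   3    2    3    3
  b   4    3    3    4
  e   5    4    4    4
  f   6    5    5    5
Edit distance = dp[6][3] = 5

5


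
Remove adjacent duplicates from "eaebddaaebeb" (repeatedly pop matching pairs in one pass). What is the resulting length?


Input: eaebddaaebeb
Stack-based adjacent duplicate removal:
  Read 'e': push. Stack: e
  Read 'a': push. Stack: ea
  Read 'e': push. Stack: eae
  Read 'b': push. Stack: eaeb
  Read 'd': push. Stack: eaebd
  Read 'd': matches stack top 'd' => pop. Stack: eaeb
  Read 'a': push. Stack: eaeba
  Read 'a': matches stack top 'a' => pop. Stack: eaeb
  Read 'e': push. Stack: eaebe
  Read 'b': push. Stack: eaebeb
  Read 'e': push. Stack: eaebebe
  Read 'b': push. Stack: eaebebeb
Final stack: "eaebebeb" (length 8)

8


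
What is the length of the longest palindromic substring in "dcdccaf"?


Input: "dcdccaf"
Checking substrings for palindromes:
  [0:3] "dcd" (len 3) => palindrome
  [1:4] "cdc" (len 3) => palindrome
  [3:5] "cc" (len 2) => palindrome
Longest palindromic substring: "dcd" with length 3

3


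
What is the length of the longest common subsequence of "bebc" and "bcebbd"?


LCS of "bebc" and "bcebbd"
DP table:
           b    c    e    b    b    d
      0    0    0    0    0    0    0
  b   0    1    1    1    1    1    1
  e   0    1    1    2    2    2    2
  b   0    1    1    2    3    3    3
  c   0    1    2    2    3    3    3
LCS length = dp[4][6] = 3

3


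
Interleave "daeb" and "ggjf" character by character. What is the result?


Interleaving "daeb" and "ggjf":
  Position 0: 'd' from first, 'g' from second => "dg"
  Position 1: 'a' from first, 'g' from second => "ag"
  Position 2: 'e' from first, 'j' from second => "ej"
  Position 3: 'b' from first, 'f' from second => "bf"
Result: dgagejbf

dgagejbf


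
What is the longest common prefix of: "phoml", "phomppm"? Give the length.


Words: phoml, phomppm
  Position 0: all 'p' => match
  Position 1: all 'h' => match
  Position 2: all 'o' => match
  Position 3: all 'm' => match
  Position 4: ('l', 'p') => mismatch, stop
LCP = "phom" (length 4)

4


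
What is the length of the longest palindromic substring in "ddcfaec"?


Input: "ddcfaec"
Checking substrings for palindromes:
  [0:2] "dd" (len 2) => palindrome
Longest palindromic substring: "dd" with length 2

2


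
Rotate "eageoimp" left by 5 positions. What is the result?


Input: "eageoimp", rotate left by 5
First 5 characters: "eageo"
Remaining characters: "imp"
Concatenate remaining + first: "imp" + "eageo" = "impeageo"

impeageo


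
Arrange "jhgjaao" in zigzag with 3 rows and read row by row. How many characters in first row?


Zigzag "jhgjaao" into 3 rows:
Placing characters:
  'j' => row 0
  'h' => row 1
  'g' => row 2
  'j' => row 1
  'a' => row 0
  'a' => row 1
  'o' => row 2
Rows:
  Row 0: "ja"
  Row 1: "hja"
  Row 2: "go"
First row length: 2

2


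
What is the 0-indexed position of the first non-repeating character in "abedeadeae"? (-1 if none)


Input: abedeadeae
Character frequencies:
  'a': 3
  'b': 1
  'd': 2
  'e': 4
Scanning left to right for freq == 1:
  Position 0 ('a'): freq=3, skip
  Position 1 ('b'): unique! => answer = 1

1


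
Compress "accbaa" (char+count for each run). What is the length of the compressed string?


Input: accbaa
Runs:
  'a' x 1 => "a1"
  'c' x 2 => "c2"
  'b' x 1 => "b1"
  'a' x 2 => "a2"
Compressed: "a1c2b1a2"
Compressed length: 8

8


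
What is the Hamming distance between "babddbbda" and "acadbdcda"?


Comparing "babddbbda" and "acadbdcda" position by position:
  Position 0: 'b' vs 'a' => differ
  Position 1: 'a' vs 'c' => differ
  Position 2: 'b' vs 'a' => differ
  Position 3: 'd' vs 'd' => same
  Position 4: 'd' vs 'b' => differ
  Position 5: 'b' vs 'd' => differ
  Position 6: 'b' vs 'c' => differ
  Position 7: 'd' vs 'd' => same
  Position 8: 'a' vs 'a' => same
Total differences (Hamming distance): 6

6


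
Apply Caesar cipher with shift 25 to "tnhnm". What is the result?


Caesar cipher: shift "tnhnm" by 25
  't' (pos 19) + 25 = pos 18 = 's'
  'n' (pos 13) + 25 = pos 12 = 'm'
  'h' (pos 7) + 25 = pos 6 = 'g'
  'n' (pos 13) + 25 = pos 12 = 'm'
  'm' (pos 12) + 25 = pos 11 = 'l'
Result: smgml

smgml


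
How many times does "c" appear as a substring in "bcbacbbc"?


Searching for "c" in "bcbacbbc"
Scanning each position:
  Position 0: "b" => no
  Position 1: "c" => MATCH
  Position 2: "b" => no
  Position 3: "a" => no
  Position 4: "c" => MATCH
  Position 5: "b" => no
  Position 6: "b" => no
  Position 7: "c" => MATCH
Total occurrences: 3

3


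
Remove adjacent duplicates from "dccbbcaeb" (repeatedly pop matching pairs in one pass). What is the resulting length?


Input: dccbbcaeb
Stack-based adjacent duplicate removal:
  Read 'd': push. Stack: d
  Read 'c': push. Stack: dc
  Read 'c': matches stack top 'c' => pop. Stack: d
  Read 'b': push. Stack: db
  Read 'b': matches stack top 'b' => pop. Stack: d
  Read 'c': push. Stack: dc
  Read 'a': push. Stack: dca
  Read 'e': push. Stack: dcae
  Read 'b': push. Stack: dcaeb
Final stack: "dcaeb" (length 5)

5


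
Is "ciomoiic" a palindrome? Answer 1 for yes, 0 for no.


Input: ciomoiic
Reversed: ciiomoic
  Compare pos 0 ('c') with pos 7 ('c'): match
  Compare pos 1 ('i') with pos 6 ('i'): match
  Compare pos 2 ('o') with pos 5 ('i'): MISMATCH
  Compare pos 3 ('m') with pos 4 ('o'): MISMATCH
Result: not a palindrome

0


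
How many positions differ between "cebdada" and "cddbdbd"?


Comparing "cebdada" and "cddbdbd" position by position:
  Position 0: 'c' vs 'c' => same
  Position 1: 'e' vs 'd' => DIFFER
  Position 2: 'b' vs 'd' => DIFFER
  Position 3: 'd' vs 'b' => DIFFER
  Position 4: 'a' vs 'd' => DIFFER
  Position 5: 'd' vs 'b' => DIFFER
  Position 6: 'a' vs 'd' => DIFFER
Positions that differ: 6

6


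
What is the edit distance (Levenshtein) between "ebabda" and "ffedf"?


Computing edit distance: "ebabda" -> "ffedf"
DP table:
           f    f    e    d    f
      0    1    2    3    4    5
  e   1    1    2    2    3    4
  b   2    2    2    3    3    4
  a   3    3    3    3    4    4
  b   4    4    4    4    4    5
  d   5    5    5    5    4    5
  a   6    6    6    6    5    5
Edit distance = dp[6][5] = 5

5


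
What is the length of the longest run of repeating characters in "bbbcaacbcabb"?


Input: "bbbcaacbcabb"
Scanning for longest run:
  Position 1 ('b'): continues run of 'b', length=2
  Position 2 ('b'): continues run of 'b', length=3
  Position 3 ('c'): new char, reset run to 1
  Position 4 ('a'): new char, reset run to 1
  Position 5 ('a'): continues run of 'a', length=2
  Position 6 ('c'): new char, reset run to 1
  Position 7 ('b'): new char, reset run to 1
  Position 8 ('c'): new char, reset run to 1
  Position 9 ('a'): new char, reset run to 1
  Position 10 ('b'): new char, reset run to 1
  Position 11 ('b'): continues run of 'b', length=2
Longest run: 'b' with length 3

3


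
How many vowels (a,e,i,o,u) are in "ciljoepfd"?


Input: ciljoepfd
Checking each character:
  'c' at position 0: consonant
  'i' at position 1: vowel (running total: 1)
  'l' at position 2: consonant
  'j' at position 3: consonant
  'o' at position 4: vowel (running total: 2)
  'e' at position 5: vowel (running total: 3)
  'p' at position 6: consonant
  'f' at position 7: consonant
  'd' at position 8: consonant
Total vowels: 3

3


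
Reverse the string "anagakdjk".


Input: anagakdjk
Reading characters right to left:
  Position 8: 'k'
  Position 7: 'j'
  Position 6: 'd'
  Position 5: 'k'
  Position 4: 'a'
  Position 3: 'g'
  Position 2: 'a'
  Position 1: 'n'
  Position 0: 'a'
Reversed: kjdkagana

kjdkagana


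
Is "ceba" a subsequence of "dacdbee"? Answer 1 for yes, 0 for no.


Check if "ceba" is a subsequence of "dacdbee"
Greedy scan:
  Position 0 ('d'): no match needed
  Position 1 ('a'): no match needed
  Position 2 ('c'): matches sub[0] = 'c'
  Position 3 ('d'): no match needed
  Position 4 ('b'): no match needed
  Position 5 ('e'): matches sub[1] = 'e'
  Position 6 ('e'): no match needed
Only matched 2/4 characters => not a subsequence

0


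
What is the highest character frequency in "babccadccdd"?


Input: babccadccdd
Character counts:
  'a': 2
  'b': 2
  'c': 4
  'd': 3
Maximum frequency: 4

4


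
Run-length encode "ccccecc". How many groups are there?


Input: ccccecc
Scanning for consecutive runs:
  Group 1: 'c' x 4 (positions 0-3)
  Group 2: 'e' x 1 (positions 4-4)
  Group 3: 'c' x 2 (positions 5-6)
Total groups: 3

3


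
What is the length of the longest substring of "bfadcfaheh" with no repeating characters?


Input: "bfadcfaheh"
Sliding window (track last position of each char):
  Position 0 ('b'): window [0,0] length 1 -- new best
  Position 1 ('f'): window [0,1] length 2 -- new best
  Position 2 ('a'): window [0,2] length 3 -- new best
  Position 3 ('d'): window [0,3] length 4 -- new best
  Position 4 ('c'): window [0,4] length 5 -- new best
  Position 5 ('f'): repeat (last at 1), move window start to 2
  Position 5 ('f'): window [2,5] length 4
  Position 6 ('a'): repeat (last at 2), move window start to 3
  Position 6 ('a'): window [3,6] length 4
  Position 7 ('h'): window [3,7] length 5
  Position 8 ('e'): window [3,8] length 6 -- new best
  Position 9 ('h'): repeat (last at 7), move window start to 8
  Position 9 ('h'): window [8,9] length 2
Longest substring with no repeats: "dcfahe" with length 6

6


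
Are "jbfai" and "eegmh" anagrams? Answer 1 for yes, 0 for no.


Strings: "jbfai", "eegmh"
Sorted first:  abfij
Sorted second: eeghm
Differ at position 0: 'a' vs 'e' => not anagrams

0


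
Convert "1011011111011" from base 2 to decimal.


Input: "1011011111011" in base 2
Positional expansion:
  Digit '1' (value 1) x 2^12 = 4096
  Digit '0' (value 0) x 2^11 = 0
  Digit '1' (value 1) x 2^10 = 1024
  Digit '1' (value 1) x 2^9 = 512
  Digit '0' (value 0) x 2^8 = 0
  Digit '1' (value 1) x 2^7 = 128
  Digit '1' (value 1) x 2^6 = 64
  Digit '1' (value 1) x 2^5 = 32
  Digit '1' (value 1) x 2^4 = 16
  Digit '1' (value 1) x 2^3 = 8
  Digit '0' (value 0) x 2^2 = 0
  Digit '1' (value 1) x 2^1 = 2
  Digit '1' (value 1) x 2^0 = 1
Sum = 5883

5883


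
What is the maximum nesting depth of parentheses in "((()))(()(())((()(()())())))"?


Input: "((()))(()(())((()(()())())))"
Tracking depth:
  Position 0 '(': depth becomes 1
  Position 1 '(': depth becomes 2
  Position 2 '(': depth becomes 3
  Position 3 ')': depth becomes 2
  Position 4 ')': depth becomes 1
  Position 5 ')': depth becomes 0
  Position 6 '(': depth becomes 1
  Position 7 '(': depth becomes 2
  Position 8 ')': depth becomes 1
  Position 9 '(': depth becomes 2
  Position 10 '(': depth becomes 3
  Position 11 ')': depth becomes 2
  Position 12 ')': depth becomes 1
  Position 13 '(': depth becomes 2
  Position 14 '(': depth becomes 3
  Position 15 '(': depth becomes 4
  Position 16 ')': depth becomes 3
  Position 17 '(': depth becomes 4
  Position 18 '(': depth becomes 5
  Position 19 ')': depth becomes 4
  Position 20 '(': depth becomes 5
  Position 21 ')': depth becomes 4
  Position 22 ')': depth becomes 3
  Position 23 '(': depth becomes 4
  Position 24 ')': depth becomes 3
  Position 25 ')': depth becomes 2
  Position 26 ')': depth becomes 1
  Position 27 ')': depth becomes 0
Maximum depth reached: 5

5


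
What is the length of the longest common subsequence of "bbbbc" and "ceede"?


LCS of "bbbbc" and "ceede"
DP table:
           c    e    e    d    e
      0    0    0    0    0    0
  b   0    0    0    0    0    0
  b   0    0    0    0    0    0
  b   0    0    0    0    0    0
  b   0    0    0    0    0    0
  c   0    1    1    1    1    1
LCS length = dp[5][5] = 1

1


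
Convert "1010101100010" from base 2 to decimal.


Input: "1010101100010" in base 2
Positional expansion:
  Digit '1' (value 1) x 2^12 = 4096
  Digit '0' (value 0) x 2^11 = 0
  Digit '1' (value 1) x 2^10 = 1024
  Digit '0' (value 0) x 2^9 = 0
  Digit '1' (value 1) x 2^8 = 256
  Digit '0' (value 0) x 2^7 = 0
  Digit '1' (value 1) x 2^6 = 64
  Digit '1' (value 1) x 2^5 = 32
  Digit '0' (value 0) x 2^4 = 0
  Digit '0' (value 0) x 2^3 = 0
  Digit '0' (value 0) x 2^2 = 0
  Digit '1' (value 1) x 2^1 = 2
  Digit '0' (value 0) x 2^0 = 0
Sum = 5474

5474


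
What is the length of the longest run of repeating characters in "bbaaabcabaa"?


Input: "bbaaabcabaa"
Scanning for longest run:
  Position 1 ('b'): continues run of 'b', length=2
  Position 2 ('a'): new char, reset run to 1
  Position 3 ('a'): continues run of 'a', length=2
  Position 4 ('a'): continues run of 'a', length=3
  Position 5 ('b'): new char, reset run to 1
  Position 6 ('c'): new char, reset run to 1
  Position 7 ('a'): new char, reset run to 1
  Position 8 ('b'): new char, reset run to 1
  Position 9 ('a'): new char, reset run to 1
  Position 10 ('a'): continues run of 'a', length=2
Longest run: 'a' with length 3

3


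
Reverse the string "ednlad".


Input: ednlad
Reading characters right to left:
  Position 5: 'd'
  Position 4: 'a'
  Position 3: 'l'
  Position 2: 'n'
  Position 1: 'd'
  Position 0: 'e'
Reversed: dalnde

dalnde


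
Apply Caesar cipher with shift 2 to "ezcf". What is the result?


Caesar cipher: shift "ezcf" by 2
  'e' (pos 4) + 2 = pos 6 = 'g'
  'z' (pos 25) + 2 = pos 1 = 'b'
  'c' (pos 2) + 2 = pos 4 = 'e'
  'f' (pos 5) + 2 = pos 7 = 'h'
Result: gbeh

gbeh


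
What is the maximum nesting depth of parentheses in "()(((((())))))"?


Input: "()(((((())))))"
Tracking depth:
  Position 0 '(': depth becomes 1
  Position 1 ')': depth becomes 0
  Position 2 '(': depth becomes 1
  Position 3 '(': depth becomes 2
  Position 4 '(': depth becomes 3
  Position 5 '(': depth becomes 4
  Position 6 '(': depth becomes 5
  Position 7 '(': depth becomes 6
  Position 8 ')': depth becomes 5
  Position 9 ')': depth becomes 4
  Position 10 ')': depth becomes 3
  Position 11 ')': depth becomes 2
  Position 12 ')': depth becomes 1
  Position 13 ')': depth becomes 0
Maximum depth reached: 6

6


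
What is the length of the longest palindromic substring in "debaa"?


Input: "debaa"
Checking substrings for palindromes:
  [3:5] "aa" (len 2) => palindrome
Longest palindromic substring: "aa" with length 2

2


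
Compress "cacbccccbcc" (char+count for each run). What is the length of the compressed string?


Input: cacbccccbcc
Runs:
  'c' x 1 => "c1"
  'a' x 1 => "a1"
  'c' x 1 => "c1"
  'b' x 1 => "b1"
  'c' x 4 => "c4"
  'b' x 1 => "b1"
  'c' x 2 => "c2"
Compressed: "c1a1c1b1c4b1c2"
Compressed length: 14

14


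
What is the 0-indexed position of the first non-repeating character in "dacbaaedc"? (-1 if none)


Input: dacbaaedc
Character frequencies:
  'a': 3
  'b': 1
  'c': 2
  'd': 2
  'e': 1
Scanning left to right for freq == 1:
  Position 0 ('d'): freq=2, skip
  Position 1 ('a'): freq=3, skip
  Position 2 ('c'): freq=2, skip
  Position 3 ('b'): unique! => answer = 3

3


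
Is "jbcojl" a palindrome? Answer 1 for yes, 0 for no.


Input: jbcojl
Reversed: ljocbj
  Compare pos 0 ('j') with pos 5 ('l'): MISMATCH
  Compare pos 1 ('b') with pos 4 ('j'): MISMATCH
  Compare pos 2 ('c') with pos 3 ('o'): MISMATCH
Result: not a palindrome

0


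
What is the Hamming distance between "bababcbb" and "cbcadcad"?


Comparing "bababcbb" and "cbcadcad" position by position:
  Position 0: 'b' vs 'c' => differ
  Position 1: 'a' vs 'b' => differ
  Position 2: 'b' vs 'c' => differ
  Position 3: 'a' vs 'a' => same
  Position 4: 'b' vs 'd' => differ
  Position 5: 'c' vs 'c' => same
  Position 6: 'b' vs 'a' => differ
  Position 7: 'b' vs 'd' => differ
Total differences (Hamming distance): 6

6


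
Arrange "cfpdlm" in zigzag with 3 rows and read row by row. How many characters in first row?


Zigzag "cfpdlm" into 3 rows:
Placing characters:
  'c' => row 0
  'f' => row 1
  'p' => row 2
  'd' => row 1
  'l' => row 0
  'm' => row 1
Rows:
  Row 0: "cl"
  Row 1: "fdm"
  Row 2: "p"
First row length: 2

2


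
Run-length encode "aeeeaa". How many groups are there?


Input: aeeeaa
Scanning for consecutive runs:
  Group 1: 'a' x 1 (positions 0-0)
  Group 2: 'e' x 3 (positions 1-3)
  Group 3: 'a' x 2 (positions 4-5)
Total groups: 3

3


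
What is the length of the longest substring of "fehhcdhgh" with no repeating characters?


Input: "fehhcdhgh"
Sliding window (track last position of each char):
  Position 0 ('f'): window [0,0] length 1 -- new best
  Position 1 ('e'): window [0,1] length 2 -- new best
  Position 2 ('h'): window [0,2] length 3 -- new best
  Position 3 ('h'): repeat (last at 2), move window start to 3
  Position 3 ('h'): window [3,3] length 1
  Position 4 ('c'): window [3,4] length 2
  Position 5 ('d'): window [3,5] length 3
  Position 6 ('h'): repeat (last at 3), move window start to 4
  Position 6 ('h'): window [4,6] length 3
  Position 7 ('g'): window [4,7] length 4 -- new best
  Position 8 ('h'): repeat (last at 6), move window start to 7
  Position 8 ('h'): window [7,8] length 2
Longest substring with no repeats: "cdhg" with length 4

4


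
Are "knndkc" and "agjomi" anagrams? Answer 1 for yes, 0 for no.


Strings: "knndkc", "agjomi"
Sorted first:  cdkknn
Sorted second: agijmo
Differ at position 0: 'c' vs 'a' => not anagrams

0


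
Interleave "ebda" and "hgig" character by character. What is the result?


Interleaving "ebda" and "hgig":
  Position 0: 'e' from first, 'h' from second => "eh"
  Position 1: 'b' from first, 'g' from second => "bg"
  Position 2: 'd' from first, 'i' from second => "di"
  Position 3: 'a' from first, 'g' from second => "ag"
Result: ehbgdiag

ehbgdiag


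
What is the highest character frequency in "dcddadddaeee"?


Input: dcddadddaeee
Character counts:
  'a': 2
  'c': 1
  'd': 6
  'e': 3
Maximum frequency: 6

6


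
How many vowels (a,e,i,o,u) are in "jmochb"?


Input: jmochb
Checking each character:
  'j' at position 0: consonant
  'm' at position 1: consonant
  'o' at position 2: vowel (running total: 1)
  'c' at position 3: consonant
  'h' at position 4: consonant
  'b' at position 5: consonant
Total vowels: 1

1


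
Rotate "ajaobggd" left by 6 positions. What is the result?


Input: "ajaobggd", rotate left by 6
First 6 characters: "ajaobg"
Remaining characters: "gd"
Concatenate remaining + first: "gd" + "ajaobg" = "gdajaobg"

gdajaobg


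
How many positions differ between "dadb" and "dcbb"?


Comparing "dadb" and "dcbb" position by position:
  Position 0: 'd' vs 'd' => same
  Position 1: 'a' vs 'c' => DIFFER
  Position 2: 'd' vs 'b' => DIFFER
  Position 3: 'b' vs 'b' => same
Positions that differ: 2

2


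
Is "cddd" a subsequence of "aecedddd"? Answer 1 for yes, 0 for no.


Check if "cddd" is a subsequence of "aecedddd"
Greedy scan:
  Position 0 ('a'): no match needed
  Position 1 ('e'): no match needed
  Position 2 ('c'): matches sub[0] = 'c'
  Position 3 ('e'): no match needed
  Position 4 ('d'): matches sub[1] = 'd'
  Position 5 ('d'): matches sub[2] = 'd'
  Position 6 ('d'): matches sub[3] = 'd'
  Position 7 ('d'): no match needed
All 4 characters matched => is a subsequence

1


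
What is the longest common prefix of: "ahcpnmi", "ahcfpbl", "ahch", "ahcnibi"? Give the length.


Words: ahcpnmi, ahcfpbl, ahch, ahcnibi
  Position 0: all 'a' => match
  Position 1: all 'h' => match
  Position 2: all 'c' => match
  Position 3: ('p', 'f', 'h', 'n') => mismatch, stop
LCP = "ahc" (length 3)

3


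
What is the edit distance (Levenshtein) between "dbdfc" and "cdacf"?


Computing edit distance: "dbdfc" -> "cdacf"
DP table:
           c    d    a    c    f
      0    1    2    3    4    5
  d   1    1    1    2    3    4
  b   2    2    2    2    3    4
  d   3    3    2    3    3    4
  f   4    4    3    3    4    3
  c   5    4    4    4    3    4
Edit distance = dp[5][5] = 4

4


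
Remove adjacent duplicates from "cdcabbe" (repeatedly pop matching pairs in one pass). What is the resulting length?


Input: cdcabbe
Stack-based adjacent duplicate removal:
  Read 'c': push. Stack: c
  Read 'd': push. Stack: cd
  Read 'c': push. Stack: cdc
  Read 'a': push. Stack: cdca
  Read 'b': push. Stack: cdcab
  Read 'b': matches stack top 'b' => pop. Stack: cdca
  Read 'e': push. Stack: cdcae
Final stack: "cdcae" (length 5)

5


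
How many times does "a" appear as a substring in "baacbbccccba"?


Searching for "a" in "baacbbccccba"
Scanning each position:
  Position 0: "b" => no
  Position 1: "a" => MATCH
  Position 2: "a" => MATCH
  Position 3: "c" => no
  Position 4: "b" => no
  Position 5: "b" => no
  Position 6: "c" => no
  Position 7: "c" => no
  Position 8: "c" => no
  Position 9: "c" => no
  Position 10: "b" => no
  Position 11: "a" => MATCH
Total occurrences: 3

3


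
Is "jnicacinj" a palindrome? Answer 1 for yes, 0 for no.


Input: jnicacinj
Reversed: jnicacinj
  Compare pos 0 ('j') with pos 8 ('j'): match
  Compare pos 1 ('n') with pos 7 ('n'): match
  Compare pos 2 ('i') with pos 6 ('i'): match
  Compare pos 3 ('c') with pos 5 ('c'): match
Result: palindrome

1


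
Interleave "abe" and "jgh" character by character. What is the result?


Interleaving "abe" and "jgh":
  Position 0: 'a' from first, 'j' from second => "aj"
  Position 1: 'b' from first, 'g' from second => "bg"
  Position 2: 'e' from first, 'h' from second => "eh"
Result: ajbgeh

ajbgeh


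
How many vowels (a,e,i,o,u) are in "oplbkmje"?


Input: oplbkmje
Checking each character:
  'o' at position 0: vowel (running total: 1)
  'p' at position 1: consonant
  'l' at position 2: consonant
  'b' at position 3: consonant
  'k' at position 4: consonant
  'm' at position 5: consonant
  'j' at position 6: consonant
  'e' at position 7: vowel (running total: 2)
Total vowels: 2

2


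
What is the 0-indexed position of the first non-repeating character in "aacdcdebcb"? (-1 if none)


Input: aacdcdebcb
Character frequencies:
  'a': 2
  'b': 2
  'c': 3
  'd': 2
  'e': 1
Scanning left to right for freq == 1:
  Position 0 ('a'): freq=2, skip
  Position 1 ('a'): freq=2, skip
  Position 2 ('c'): freq=3, skip
  Position 3 ('d'): freq=2, skip
  Position 4 ('c'): freq=3, skip
  Position 5 ('d'): freq=2, skip
  Position 6 ('e'): unique! => answer = 6

6


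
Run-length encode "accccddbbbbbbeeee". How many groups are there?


Input: accccddbbbbbbeeee
Scanning for consecutive runs:
  Group 1: 'a' x 1 (positions 0-0)
  Group 2: 'c' x 4 (positions 1-4)
  Group 3: 'd' x 2 (positions 5-6)
  Group 4: 'b' x 6 (positions 7-12)
  Group 5: 'e' x 4 (positions 13-16)
Total groups: 5

5


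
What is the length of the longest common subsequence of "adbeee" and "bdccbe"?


LCS of "adbeee" and "bdccbe"
DP table:
           b    d    c    c    b    e
      0    0    0    0    0    0    0
  a   0    0    0    0    0    0    0
  d   0    0    1    1    1    1    1
  b   0    1    1    1    1    2    2
  e   0    1    1    1    1    2    3
  e   0    1    1    1    1    2    3
  e   0    1    1    1    1    2    3
LCS length = dp[6][6] = 3

3


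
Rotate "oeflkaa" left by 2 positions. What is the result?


Input: "oeflkaa", rotate left by 2
First 2 characters: "oe"
Remaining characters: "flkaa"
Concatenate remaining + first: "flkaa" + "oe" = "flkaaoe"

flkaaoe


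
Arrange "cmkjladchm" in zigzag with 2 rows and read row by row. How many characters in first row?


Zigzag "cmkjladchm" into 2 rows:
Placing characters:
  'c' => row 0
  'm' => row 1
  'k' => row 0
  'j' => row 1
  'l' => row 0
  'a' => row 1
  'd' => row 0
  'c' => row 1
  'h' => row 0
  'm' => row 1
Rows:
  Row 0: "ckldh"
  Row 1: "mjacm"
First row length: 5

5


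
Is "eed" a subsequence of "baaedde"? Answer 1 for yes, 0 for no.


Check if "eed" is a subsequence of "baaedde"
Greedy scan:
  Position 0 ('b'): no match needed
  Position 1 ('a'): no match needed
  Position 2 ('a'): no match needed
  Position 3 ('e'): matches sub[0] = 'e'
  Position 4 ('d'): no match needed
  Position 5 ('d'): no match needed
  Position 6 ('e'): matches sub[1] = 'e'
Only matched 2/3 characters => not a subsequence

0


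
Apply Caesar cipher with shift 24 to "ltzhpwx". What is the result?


Caesar cipher: shift "ltzhpwx" by 24
  'l' (pos 11) + 24 = pos 9 = 'j'
  't' (pos 19) + 24 = pos 17 = 'r'
  'z' (pos 25) + 24 = pos 23 = 'x'
  'h' (pos 7) + 24 = pos 5 = 'f'
  'p' (pos 15) + 24 = pos 13 = 'n'
  'w' (pos 22) + 24 = pos 20 = 'u'
  'x' (pos 23) + 24 = pos 21 = 'v'
Result: jrxfnuv

jrxfnuv


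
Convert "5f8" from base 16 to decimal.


Input: "5f8" in base 16
Positional expansion:
  Digit '5' (value 5) x 16^2 = 1280
  Digit 'f' (value 15) x 16^1 = 240
  Digit '8' (value 8) x 16^0 = 8
Sum = 1528

1528


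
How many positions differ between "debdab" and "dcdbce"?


Comparing "debdab" and "dcdbce" position by position:
  Position 0: 'd' vs 'd' => same
  Position 1: 'e' vs 'c' => DIFFER
  Position 2: 'b' vs 'd' => DIFFER
  Position 3: 'd' vs 'b' => DIFFER
  Position 4: 'a' vs 'c' => DIFFER
  Position 5: 'b' vs 'e' => DIFFER
Positions that differ: 5

5


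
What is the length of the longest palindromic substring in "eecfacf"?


Input: "eecfacf"
Checking substrings for palindromes:
  [0:2] "ee" (len 2) => palindrome
Longest palindromic substring: "ee" with length 2

2


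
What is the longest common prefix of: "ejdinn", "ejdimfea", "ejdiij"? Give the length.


Words: ejdinn, ejdimfea, ejdiij
  Position 0: all 'e' => match
  Position 1: all 'j' => match
  Position 2: all 'd' => match
  Position 3: all 'i' => match
  Position 4: ('n', 'm', 'i') => mismatch, stop
LCP = "ejdi" (length 4)

4


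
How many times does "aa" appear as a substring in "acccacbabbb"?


Searching for "aa" in "acccacbabbb"
Scanning each position:
  Position 0: "ac" => no
  Position 1: "cc" => no
  Position 2: "cc" => no
  Position 3: "ca" => no
  Position 4: "ac" => no
  Position 5: "cb" => no
  Position 6: "ba" => no
  Position 7: "ab" => no
  Position 8: "bb" => no
  Position 9: "bb" => no
Total occurrences: 0

0


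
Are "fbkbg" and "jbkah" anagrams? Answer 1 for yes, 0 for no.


Strings: "fbkbg", "jbkah"
Sorted first:  bbfgk
Sorted second: abhjk
Differ at position 0: 'b' vs 'a' => not anagrams

0


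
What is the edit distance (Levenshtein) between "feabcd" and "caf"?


Computing edit distance: "feabcd" -> "caf"
DP table:
           c    a    f
      0    1    2    3
  f   1    1    2    2
  e   2    2    2    3
  a   3    3    2    3
  b   4    4    3    3
  c   5    4    4    4
  d   6    5    5    5
Edit distance = dp[6][3] = 5

5


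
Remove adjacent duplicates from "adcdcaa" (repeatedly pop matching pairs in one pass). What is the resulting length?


Input: adcdcaa
Stack-based adjacent duplicate removal:
  Read 'a': push. Stack: a
  Read 'd': push. Stack: ad
  Read 'c': push. Stack: adc
  Read 'd': push. Stack: adcd
  Read 'c': push. Stack: adcdc
  Read 'a': push. Stack: adcdca
  Read 'a': matches stack top 'a' => pop. Stack: adcdc
Final stack: "adcdc" (length 5)

5


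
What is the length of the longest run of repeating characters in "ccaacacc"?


Input: "ccaacacc"
Scanning for longest run:
  Position 1 ('c'): continues run of 'c', length=2
  Position 2 ('a'): new char, reset run to 1
  Position 3 ('a'): continues run of 'a', length=2
  Position 4 ('c'): new char, reset run to 1
  Position 5 ('a'): new char, reset run to 1
  Position 6 ('c'): new char, reset run to 1
  Position 7 ('c'): continues run of 'c', length=2
Longest run: 'c' with length 2

2


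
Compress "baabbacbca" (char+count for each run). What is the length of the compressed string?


Input: baabbacbca
Runs:
  'b' x 1 => "b1"
  'a' x 2 => "a2"
  'b' x 2 => "b2"
  'a' x 1 => "a1"
  'c' x 1 => "c1"
  'b' x 1 => "b1"
  'c' x 1 => "c1"
  'a' x 1 => "a1"
Compressed: "b1a2b2a1c1b1c1a1"
Compressed length: 16

16


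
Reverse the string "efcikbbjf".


Input: efcikbbjf
Reading characters right to left:
  Position 8: 'f'
  Position 7: 'j'
  Position 6: 'b'
  Position 5: 'b'
  Position 4: 'k'
  Position 3: 'i'
  Position 2: 'c'
  Position 1: 'f'
  Position 0: 'e'
Reversed: fjbbkicfe

fjbbkicfe


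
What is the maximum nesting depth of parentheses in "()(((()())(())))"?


Input: "()(((()())(())))"
Tracking depth:
  Position 0 '(': depth becomes 1
  Position 1 ')': depth becomes 0
  Position 2 '(': depth becomes 1
  Position 3 '(': depth becomes 2
  Position 4 '(': depth becomes 3
  Position 5 '(': depth becomes 4
  Position 6 ')': depth becomes 3
  Position 7 '(': depth becomes 4
  Position 8 ')': depth becomes 3
  Position 9 ')': depth becomes 2
  Position 10 '(': depth becomes 3
  Position 11 '(': depth becomes 4
  Position 12 ')': depth becomes 3
  Position 13 ')': depth becomes 2
  Position 14 ')': depth becomes 1
  Position 15 ')': depth becomes 0
Maximum depth reached: 4

4


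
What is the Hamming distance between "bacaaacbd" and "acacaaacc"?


Comparing "bacaaacbd" and "acacaaacc" position by position:
  Position 0: 'b' vs 'a' => differ
  Position 1: 'a' vs 'c' => differ
  Position 2: 'c' vs 'a' => differ
  Position 3: 'a' vs 'c' => differ
  Position 4: 'a' vs 'a' => same
  Position 5: 'a' vs 'a' => same
  Position 6: 'c' vs 'a' => differ
  Position 7: 'b' vs 'c' => differ
  Position 8: 'd' vs 'c' => differ
Total differences (Hamming distance): 7

7


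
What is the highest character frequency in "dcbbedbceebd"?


Input: dcbbedbceebd
Character counts:
  'b': 4
  'c': 2
  'd': 3
  'e': 3
Maximum frequency: 4

4


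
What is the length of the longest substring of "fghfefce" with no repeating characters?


Input: "fghfefce"
Sliding window (track last position of each char):
  Position 0 ('f'): window [0,0] length 1 -- new best
  Position 1 ('g'): window [0,1] length 2 -- new best
  Position 2 ('h'): window [0,2] length 3 -- new best
  Position 3 ('f'): repeat (last at 0), move window start to 1
  Position 3 ('f'): window [1,3] length 3
  Position 4 ('e'): window [1,4] length 4 -- new best
  Position 5 ('f'): repeat (last at 3), move window start to 4
  Position 5 ('f'): window [4,5] length 2
  Position 6 ('c'): window [4,6] length 3
  Position 7 ('e'): repeat (last at 4), move window start to 5
  Position 7 ('e'): window [5,7] length 3
Longest substring with no repeats: "ghfe" with length 4

4


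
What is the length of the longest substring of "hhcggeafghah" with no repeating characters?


Input: "hhcggeafghah"
Sliding window (track last position of each char):
  Position 0 ('h'): window [0,0] length 1 -- new best
  Position 1 ('h'): repeat (last at 0), move window start to 1
  Position 1 ('h'): window [1,1] length 1
  Position 2 ('c'): window [1,2] length 2 -- new best
  Position 3 ('g'): window [1,3] length 3 -- new best
  Position 4 ('g'): repeat (last at 3), move window start to 4
  Position 4 ('g'): window [4,4] length 1
  Position 5 ('e'): window [4,5] length 2
  Position 6 ('a'): window [4,6] length 3
  Position 7 ('f'): window [4,7] length 4 -- new best
  Position 8 ('g'): repeat (last at 4), move window start to 5
  Position 8 ('g'): window [5,8] length 4
  Position 9 ('h'): window [5,9] length 5 -- new best
  Position 10 ('a'): repeat (last at 6), move window start to 7
  Position 10 ('a'): window [7,10] length 4
  Position 11 ('h'): repeat (last at 9), move window start to 10
  Position 11 ('h'): window [10,11] length 2
Longest substring with no repeats: "eafgh" with length 5

5


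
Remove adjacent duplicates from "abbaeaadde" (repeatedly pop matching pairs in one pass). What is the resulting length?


Input: abbaeaadde
Stack-based adjacent duplicate removal:
  Read 'a': push. Stack: a
  Read 'b': push. Stack: ab
  Read 'b': matches stack top 'b' => pop. Stack: a
  Read 'a': matches stack top 'a' => pop. Stack: (empty)
  Read 'e': push. Stack: e
  Read 'a': push. Stack: ea
  Read 'a': matches stack top 'a' => pop. Stack: e
  Read 'd': push. Stack: ed
  Read 'd': matches stack top 'd' => pop. Stack: e
  Read 'e': matches stack top 'e' => pop. Stack: (empty)
Final stack: "" (length 0)

0


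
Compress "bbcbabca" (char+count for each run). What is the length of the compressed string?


Input: bbcbabca
Runs:
  'b' x 2 => "b2"
  'c' x 1 => "c1"
  'b' x 1 => "b1"
  'a' x 1 => "a1"
  'b' x 1 => "b1"
  'c' x 1 => "c1"
  'a' x 1 => "a1"
Compressed: "b2c1b1a1b1c1a1"
Compressed length: 14

14


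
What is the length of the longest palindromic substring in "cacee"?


Input: "cacee"
Checking substrings for palindromes:
  [0:3] "cac" (len 3) => palindrome
  [3:5] "ee" (len 2) => palindrome
Longest palindromic substring: "cac" with length 3

3


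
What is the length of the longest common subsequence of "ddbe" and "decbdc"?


LCS of "ddbe" and "decbdc"
DP table:
           d    e    c    b    d    c
      0    0    0    0    0    0    0
  d   0    1    1    1    1    1    1
  d   0    1    1    1    1    2    2
  b   0    1    1    1    2    2    2
  e   0    1    2    2    2    2    2
LCS length = dp[4][6] = 2

2


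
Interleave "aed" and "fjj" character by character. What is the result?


Interleaving "aed" and "fjj":
  Position 0: 'a' from first, 'f' from second => "af"
  Position 1: 'e' from first, 'j' from second => "ej"
  Position 2: 'd' from first, 'j' from second => "dj"
Result: afejdj

afejdj


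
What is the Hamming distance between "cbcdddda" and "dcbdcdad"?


Comparing "cbcdddda" and "dcbdcdad" position by position:
  Position 0: 'c' vs 'd' => differ
  Position 1: 'b' vs 'c' => differ
  Position 2: 'c' vs 'b' => differ
  Position 3: 'd' vs 'd' => same
  Position 4: 'd' vs 'c' => differ
  Position 5: 'd' vs 'd' => same
  Position 6: 'd' vs 'a' => differ
  Position 7: 'a' vs 'd' => differ
Total differences (Hamming distance): 6

6


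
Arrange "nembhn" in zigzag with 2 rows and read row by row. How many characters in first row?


Zigzag "nembhn" into 2 rows:
Placing characters:
  'n' => row 0
  'e' => row 1
  'm' => row 0
  'b' => row 1
  'h' => row 0
  'n' => row 1
Rows:
  Row 0: "nmh"
  Row 1: "ebn"
First row length: 3

3


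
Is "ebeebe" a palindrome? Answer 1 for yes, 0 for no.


Input: ebeebe
Reversed: ebeebe
  Compare pos 0 ('e') with pos 5 ('e'): match
  Compare pos 1 ('b') with pos 4 ('b'): match
  Compare pos 2 ('e') with pos 3 ('e'): match
Result: palindrome

1


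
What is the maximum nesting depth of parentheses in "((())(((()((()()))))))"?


Input: "((())(((()((()()))))))"
Tracking depth:
  Position 0 '(': depth becomes 1
  Position 1 '(': depth becomes 2
  Position 2 '(': depth becomes 3
  Position 3 ')': depth becomes 2
  Position 4 ')': depth becomes 1
  Position 5 '(': depth becomes 2
  Position 6 '(': depth becomes 3
  Position 7 '(': depth becomes 4
  Position 8 '(': depth becomes 5
  Position 9 ')': depth becomes 4
  Position 10 '(': depth becomes 5
  Position 11 '(': depth becomes 6
  Position 12 '(': depth becomes 7
  Position 13 ')': depth becomes 6
  Position 14 '(': depth becomes 7
  Position 15 ')': depth becomes 6
  Position 16 ')': depth becomes 5
  Position 17 ')': depth becomes 4
  Position 18 ')': depth becomes 3
  Position 19 ')': depth becomes 2
  Position 20 ')': depth becomes 1
  Position 21 ')': depth becomes 0
Maximum depth reached: 7

7


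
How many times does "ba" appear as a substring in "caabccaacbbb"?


Searching for "ba" in "caabccaacbbb"
Scanning each position:
  Position 0: "ca" => no
  Position 1: "aa" => no
  Position 2: "ab" => no
  Position 3: "bc" => no
  Position 4: "cc" => no
  Position 5: "ca" => no
  Position 6: "aa" => no
  Position 7: "ac" => no
  Position 8: "cb" => no
  Position 9: "bb" => no
  Position 10: "bb" => no
Total occurrences: 0

0


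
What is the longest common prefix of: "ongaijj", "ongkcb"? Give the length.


Words: ongaijj, ongkcb
  Position 0: all 'o' => match
  Position 1: all 'n' => match
  Position 2: all 'g' => match
  Position 3: ('a', 'k') => mismatch, stop
LCP = "ong" (length 3)

3


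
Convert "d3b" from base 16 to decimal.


Input: "d3b" in base 16
Positional expansion:
  Digit 'd' (value 13) x 16^2 = 3328
  Digit '3' (value 3) x 16^1 = 48
  Digit 'b' (value 11) x 16^0 = 11
Sum = 3387

3387
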